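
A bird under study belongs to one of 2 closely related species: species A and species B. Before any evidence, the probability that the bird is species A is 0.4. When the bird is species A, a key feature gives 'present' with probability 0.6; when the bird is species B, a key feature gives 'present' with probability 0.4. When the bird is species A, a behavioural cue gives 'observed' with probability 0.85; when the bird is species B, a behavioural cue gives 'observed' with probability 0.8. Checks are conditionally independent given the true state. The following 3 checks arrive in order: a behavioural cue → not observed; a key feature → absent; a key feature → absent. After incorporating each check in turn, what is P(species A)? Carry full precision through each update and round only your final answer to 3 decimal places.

0.182

After a behavioural cue='not observed': P(species A) = 0.15·0.4000 / (0.15·0.4000 + 0.2·0.6000) ≈ 0.3333
After a key feature='absent': P(species A) = 0.4·0.3333 / (0.4·0.3333 + 0.6·0.6667) ≈ 0.2500
After a key feature='absent': P(species A) = 0.4·0.2500 / (0.4·0.2500 + 0.6·0.7500) ≈ 0.1818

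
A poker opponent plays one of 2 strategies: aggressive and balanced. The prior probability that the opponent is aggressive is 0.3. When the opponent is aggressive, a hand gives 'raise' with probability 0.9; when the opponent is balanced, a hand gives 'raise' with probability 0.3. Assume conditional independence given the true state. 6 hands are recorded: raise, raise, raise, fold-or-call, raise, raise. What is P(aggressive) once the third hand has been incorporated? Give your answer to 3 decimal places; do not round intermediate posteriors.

0.920

After 'raise': P(aggressive) = 0.9·0.3000 / (0.9·0.3000 + 0.3·0.7000) ≈ 0.5625
After 'raise': P(aggressive) = 0.9·0.5625 / (0.9·0.5625 + 0.3·0.4375) ≈ 0.7941
After 'raise': P(aggressive) = 0.9·0.7941 / (0.9·0.7941 + 0.3·0.2059) ≈ 0.9205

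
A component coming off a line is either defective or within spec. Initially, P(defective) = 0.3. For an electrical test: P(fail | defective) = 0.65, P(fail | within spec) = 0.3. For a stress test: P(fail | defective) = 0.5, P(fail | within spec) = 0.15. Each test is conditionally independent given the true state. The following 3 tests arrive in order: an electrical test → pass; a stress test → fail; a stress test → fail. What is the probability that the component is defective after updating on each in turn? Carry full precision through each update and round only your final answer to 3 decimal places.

Apply Bayes' rule sequentially, carrying P(defective) forward.
After an electrical test='pass': P(defective) = 0.35·0.3000 / (0.35·0.3000 + 0.7·0.7000) ≈ 0.1765
After a stress test='fail': P(defective) = 0.5·0.1765 / (0.5·0.1765 + 0.15·0.8235) ≈ 0.4167
After a stress test='fail': P(defective) = 0.5·0.4167 / (0.5·0.4167 + 0.15·0.5833) ≈ 0.7042

0.704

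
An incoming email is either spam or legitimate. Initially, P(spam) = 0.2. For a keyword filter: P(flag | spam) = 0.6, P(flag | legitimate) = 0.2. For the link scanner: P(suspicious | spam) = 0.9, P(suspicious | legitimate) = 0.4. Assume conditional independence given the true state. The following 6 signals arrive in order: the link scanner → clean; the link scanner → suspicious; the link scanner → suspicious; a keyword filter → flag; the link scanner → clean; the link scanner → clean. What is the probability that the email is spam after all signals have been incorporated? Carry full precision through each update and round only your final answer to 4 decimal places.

0.0173

After the link scanner='clean': P(spam) = 0.1·0.2000 / (0.1·0.2000 + 0.6·0.8000) ≈ 0.0400
After the link scanner='suspicious': P(spam) = 0.9·0.0400 / (0.9·0.0400 + 0.4·0.9600) ≈ 0.0857
After the link scanner='suspicious': P(spam) = 0.9·0.0857 / (0.9·0.0857 + 0.4·0.9143) ≈ 0.1742
After a keyword filter='flag': P(spam) = 0.6·0.1742 / (0.6·0.1742 + 0.2·0.8258) ≈ 0.3876
After the link scanner='clean': P(spam) = 0.1·0.3876 / (0.1·0.3876 + 0.6·0.6124) ≈ 0.0954
After the link scanner='clean': P(spam) = 0.1·0.0954 / (0.1·0.0954 + 0.6·0.9046) ≈ 0.0173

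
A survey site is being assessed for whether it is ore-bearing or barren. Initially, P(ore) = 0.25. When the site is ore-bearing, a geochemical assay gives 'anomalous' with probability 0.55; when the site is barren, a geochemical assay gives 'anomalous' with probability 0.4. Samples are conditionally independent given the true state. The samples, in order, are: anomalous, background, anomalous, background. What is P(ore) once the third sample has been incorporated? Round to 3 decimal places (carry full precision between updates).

Each posterior becomes the prior for the next update.
After 'anomalous': P(ore) = 0.55·0.2500 / (0.55·0.2500 + 0.4·0.7500) ≈ 0.3143
After 'background': P(ore) = 0.45·0.3143 / (0.45·0.3143 + 0.6·0.6857) ≈ 0.2558
After 'anomalous': P(ore) = 0.55·0.2558 / (0.55·0.2558 + 0.4·0.7442) ≈ 0.3210

0.321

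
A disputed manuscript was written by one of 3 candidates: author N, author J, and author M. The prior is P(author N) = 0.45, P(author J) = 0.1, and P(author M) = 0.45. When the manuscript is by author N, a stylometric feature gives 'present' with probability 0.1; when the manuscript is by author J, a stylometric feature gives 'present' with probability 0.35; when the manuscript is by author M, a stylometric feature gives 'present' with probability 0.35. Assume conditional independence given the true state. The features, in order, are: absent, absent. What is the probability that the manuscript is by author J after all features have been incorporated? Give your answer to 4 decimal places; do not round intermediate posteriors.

After 'absent': normaliser = 0.9·0.4500 + 0.65·0.1000 + 0.65·0.4500; P(author N) ≈ 0.5311, P(author J) ≈ 0.0852, P(author M) ≈ 0.3836
After 'absent': normaliser = 0.9·0.5311 + 0.65·0.0852 + 0.65·0.3836; P(author N) ≈ 0.6107, P(author J) ≈ 0.0708, P(author M) ≈ 0.3185

0.0708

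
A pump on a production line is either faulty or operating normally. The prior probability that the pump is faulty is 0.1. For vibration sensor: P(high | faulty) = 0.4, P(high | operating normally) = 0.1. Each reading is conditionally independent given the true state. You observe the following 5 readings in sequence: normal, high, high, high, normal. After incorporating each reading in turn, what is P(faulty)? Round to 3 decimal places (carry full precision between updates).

0.760

After 'normal': P(faulty) = 0.6·0.1000 / (0.6·0.1000 + 0.9·0.9000) ≈ 0.0690
After 'high': P(faulty) = 0.4·0.0690 / (0.4·0.0690 + 0.1·0.9310) ≈ 0.2286
After 'high': P(faulty) = 0.4·0.2286 / (0.4·0.2286 + 0.1·0.7714) ≈ 0.5424
After 'high': P(faulty) = 0.4·0.5424 / (0.4·0.5424 + 0.1·0.4576) ≈ 0.8258
After 'normal': P(faulty) = 0.6·0.8258 / (0.6·0.8258 + 0.9·0.1742) ≈ 0.7596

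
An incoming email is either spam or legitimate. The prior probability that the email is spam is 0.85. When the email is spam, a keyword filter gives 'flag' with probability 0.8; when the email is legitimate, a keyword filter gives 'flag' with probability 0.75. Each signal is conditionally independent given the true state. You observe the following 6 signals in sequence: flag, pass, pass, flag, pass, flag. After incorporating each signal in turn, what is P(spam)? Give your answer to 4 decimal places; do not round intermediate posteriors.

After 'flag': P(spam) = 0.8·0.8500 / (0.8·0.8500 + 0.75·0.1500) ≈ 0.8580
After 'pass': P(spam) = 0.2·0.8580 / (0.2·0.8580 + 0.25·0.1420) ≈ 0.8286
After 'pass': P(spam) = 0.2·0.8286 / (0.2·0.8286 + 0.25·0.1714) ≈ 0.7946
After 'flag': P(spam) = 0.8·0.7946 / (0.8·0.7946 + 0.75·0.2054) ≈ 0.8049
After 'pass': P(spam) = 0.2·0.8049 / (0.2·0.8049 + 0.25·0.1951) ≈ 0.7675
After 'flag': P(spam) = 0.8·0.7675 / (0.8·0.7675 + 0.75·0.2325) ≈ 0.7788

0.7788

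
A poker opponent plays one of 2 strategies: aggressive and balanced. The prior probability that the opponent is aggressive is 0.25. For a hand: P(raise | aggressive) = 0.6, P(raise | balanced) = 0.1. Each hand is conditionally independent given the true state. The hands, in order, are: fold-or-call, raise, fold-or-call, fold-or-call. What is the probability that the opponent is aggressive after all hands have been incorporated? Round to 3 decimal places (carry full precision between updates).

0.149

Apply Bayes' rule sequentially, carrying P(aggressive) forward.
After 'fold-or-call': P(aggressive) = 0.4·0.2500 / (0.4·0.2500 + 0.9·0.7500) ≈ 0.1290
After 'raise': P(aggressive) = 0.6·0.1290 / (0.6·0.1290 + 0.1·0.8710) ≈ 0.4706
After 'fold-or-call': P(aggressive) = 0.4·0.4706 / (0.4·0.4706 + 0.9·0.5294) ≈ 0.2832
After 'fold-or-call': P(aggressive) = 0.4·0.2832 / (0.4·0.2832 + 0.9·0.7168) ≈ 0.1494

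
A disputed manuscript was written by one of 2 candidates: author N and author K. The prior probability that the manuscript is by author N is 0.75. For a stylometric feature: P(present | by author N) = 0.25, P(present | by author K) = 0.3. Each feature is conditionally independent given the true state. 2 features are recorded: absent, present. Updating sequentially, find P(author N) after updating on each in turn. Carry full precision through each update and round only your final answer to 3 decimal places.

After 'absent': P(author N) = 0.75·0.7500 / (0.75·0.7500 + 0.7·0.2500) ≈ 0.7627
After 'present': P(author N) = 0.25·0.7627 / (0.25·0.7627 + 0.3·0.2373) ≈ 0.7282

0.728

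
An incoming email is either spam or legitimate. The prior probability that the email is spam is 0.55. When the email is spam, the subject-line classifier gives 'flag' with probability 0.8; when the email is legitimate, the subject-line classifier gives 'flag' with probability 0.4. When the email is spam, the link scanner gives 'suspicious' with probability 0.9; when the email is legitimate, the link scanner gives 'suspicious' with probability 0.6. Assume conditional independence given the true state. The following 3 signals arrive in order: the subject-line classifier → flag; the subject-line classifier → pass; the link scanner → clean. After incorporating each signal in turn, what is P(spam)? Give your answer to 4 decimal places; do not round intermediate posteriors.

0.1692

Each posterior becomes the prior for the next update.
After the subject-line classifier='flag': P(spam) = 0.8·0.5500 / (0.8·0.5500 + 0.4·0.4500) ≈ 0.7097
After the subject-line classifier='pass': P(spam) = 0.2·0.7097 / (0.2·0.7097 + 0.6·0.2903) ≈ 0.4490
After the link scanner='clean': P(spam) = 0.1·0.4490 / (0.1·0.4490 + 0.4·0.5510) ≈ 0.1692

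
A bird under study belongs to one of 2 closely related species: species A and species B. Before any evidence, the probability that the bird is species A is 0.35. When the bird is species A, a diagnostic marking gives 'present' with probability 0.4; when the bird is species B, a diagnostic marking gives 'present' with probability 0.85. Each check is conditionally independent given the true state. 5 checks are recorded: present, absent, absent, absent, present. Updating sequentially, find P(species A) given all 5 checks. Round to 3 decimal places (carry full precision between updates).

After 'present': P(species A) = 0.4·0.3500 / (0.4·0.3500 + 0.85·0.6500) ≈ 0.2022
After 'absent': P(species A) = 0.6·0.2022 / (0.6·0.2022 + 0.15·0.7978) ≈ 0.5034
After 'absent': P(species A) = 0.6·0.5034 / (0.6·0.5034 + 0.15·0.4966) ≈ 0.8021
After 'absent': P(species A) = 0.6·0.8021 / (0.6·0.8021 + 0.15·0.1979) ≈ 0.9419
After 'present': P(species A) = 0.4·0.9419 / (0.4·0.9419 + 0.85·0.0581) ≈ 0.8841

0.884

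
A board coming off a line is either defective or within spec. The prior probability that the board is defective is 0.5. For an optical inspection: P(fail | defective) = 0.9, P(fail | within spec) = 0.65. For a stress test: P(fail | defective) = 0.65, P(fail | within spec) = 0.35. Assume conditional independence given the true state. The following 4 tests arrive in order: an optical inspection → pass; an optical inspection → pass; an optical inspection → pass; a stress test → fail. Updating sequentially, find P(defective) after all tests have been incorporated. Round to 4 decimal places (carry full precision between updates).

After an optical inspection='pass': P(defective) = 0.1·0.5000 / (0.1·0.5000 + 0.35·0.5000) ≈ 0.2222
After an optical inspection='pass': P(defective) = 0.1·0.2222 / (0.1·0.2222 + 0.35·0.7778) ≈ 0.0755
After an optical inspection='pass': P(defective) = 0.1·0.0755 / (0.1·0.0755 + 0.35·0.9245) ≈ 0.0228
After a stress test='fail': P(defective) = 0.65·0.0228 / (0.65·0.0228 + 0.35·0.9772) ≈ 0.0415

0.0415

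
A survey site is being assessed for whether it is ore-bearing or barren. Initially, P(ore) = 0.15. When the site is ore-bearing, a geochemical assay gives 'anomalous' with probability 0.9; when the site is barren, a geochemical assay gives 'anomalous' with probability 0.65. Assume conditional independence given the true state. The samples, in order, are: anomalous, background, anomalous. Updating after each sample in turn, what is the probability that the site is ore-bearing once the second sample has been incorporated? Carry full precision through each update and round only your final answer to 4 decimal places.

After 'anomalous': P(ore) = 0.9·0.1500 / (0.9·0.1500 + 0.65·0.8500) ≈ 0.1964
After 'background': P(ore) = 0.1·0.1964 / (0.1·0.1964 + 0.35·0.8036) ≈ 0.0653

0.0653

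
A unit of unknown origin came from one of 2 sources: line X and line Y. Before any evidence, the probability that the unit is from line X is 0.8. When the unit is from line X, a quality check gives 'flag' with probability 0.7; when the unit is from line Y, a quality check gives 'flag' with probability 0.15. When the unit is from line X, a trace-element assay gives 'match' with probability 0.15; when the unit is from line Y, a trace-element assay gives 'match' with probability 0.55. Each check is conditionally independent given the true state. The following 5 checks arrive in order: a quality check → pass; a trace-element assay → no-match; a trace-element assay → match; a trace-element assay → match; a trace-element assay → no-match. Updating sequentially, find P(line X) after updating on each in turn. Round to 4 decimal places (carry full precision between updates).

After a quality check='pass': P(line X) = 0.3·0.8000 / (0.3·0.8000 + 0.85·0.2000) ≈ 0.5854
After a trace-element assay='no-match': P(line X) = 0.85·0.5854 / (0.85·0.5854 + 0.45·0.4146) ≈ 0.7273
After a trace-element assay='match': P(line X) = 0.15·0.7273 / (0.15·0.7273 + 0.55·0.2727) ≈ 0.4211
After a trace-element assay='match': P(line X) = 0.15·0.4211 / (0.15·0.4211 + 0.55·0.5789) ≈ 0.1655
After a trace-element assay='no-match': P(line X) = 0.85·0.1655 / (0.85·0.1655 + 0.45·0.8345) ≈ 0.2725

0.2725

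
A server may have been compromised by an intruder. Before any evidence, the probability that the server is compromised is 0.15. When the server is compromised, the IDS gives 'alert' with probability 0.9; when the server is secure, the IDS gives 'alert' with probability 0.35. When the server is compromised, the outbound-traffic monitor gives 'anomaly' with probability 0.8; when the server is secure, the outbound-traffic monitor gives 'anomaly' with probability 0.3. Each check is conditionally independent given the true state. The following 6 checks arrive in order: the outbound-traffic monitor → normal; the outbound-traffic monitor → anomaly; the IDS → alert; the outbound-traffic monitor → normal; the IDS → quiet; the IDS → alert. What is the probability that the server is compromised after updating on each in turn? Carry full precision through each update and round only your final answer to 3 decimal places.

After the outbound-traffic monitor='normal': P(compromised) = 0.2·0.1500 / (0.2·0.1500 + 0.7·0.8500) ≈ 0.0480
After the outbound-traffic monitor='anomaly': P(compromised) = 0.8·0.0480 / (0.8·0.0480 + 0.3·0.9520) ≈ 0.1185
After the IDS='alert': P(compromised) = 0.9·0.1185 / (0.9·0.1185 + 0.35·0.8815) ≈ 0.2569
After the outbound-traffic monitor='normal': P(compromised) = 0.2·0.2569 / (0.2·0.2569 + 0.7·0.7431) ≈ 0.0899
After the IDS='quiet': P(compromised) = 0.1·0.0899 / (0.1·0.0899 + 0.65·0.9101) ≈ 0.0150
After the IDS='alert': P(compromised) = 0.9·0.0150 / (0.9·0.0150 + 0.35·0.9850) ≈ 0.0376

0.038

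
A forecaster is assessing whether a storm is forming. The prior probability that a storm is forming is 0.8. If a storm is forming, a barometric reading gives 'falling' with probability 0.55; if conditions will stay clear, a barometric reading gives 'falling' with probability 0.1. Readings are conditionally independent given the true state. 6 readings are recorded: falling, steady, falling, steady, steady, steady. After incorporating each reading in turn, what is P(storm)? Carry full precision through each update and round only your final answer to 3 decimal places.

0.883

After 'falling': P(storm) = 0.55·0.8000 / (0.55·0.8000 + 0.1·0.2000) ≈ 0.9565
After 'steady': P(storm) = 0.45·0.9565 / (0.45·0.9565 + 0.9·0.0435) ≈ 0.9167
After 'falling': P(storm) = 0.55·0.9167 / (0.55·0.9167 + 0.1·0.0833) ≈ 0.9837
After 'steady': P(storm) = 0.45·0.9837 / (0.45·0.9837 + 0.9·0.0163) ≈ 0.9680
After 'steady': P(storm) = 0.45·0.9680 / (0.45·0.9680 + 0.9·0.0320) ≈ 0.9380
After 'steady': P(storm) = 0.45·0.9380 / (0.45·0.9380 + 0.9·0.0620) ≈ 0.8832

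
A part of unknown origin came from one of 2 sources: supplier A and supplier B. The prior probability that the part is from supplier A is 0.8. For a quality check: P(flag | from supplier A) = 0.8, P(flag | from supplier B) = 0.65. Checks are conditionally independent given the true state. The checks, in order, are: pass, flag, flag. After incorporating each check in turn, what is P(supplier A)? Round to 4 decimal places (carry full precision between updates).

0.7759

After 'pass': P(supplier A) = 0.2·0.8000 / (0.2·0.8000 + 0.35·0.2000) ≈ 0.6957
After 'flag': P(supplier A) = 0.8·0.6957 / (0.8·0.6957 + 0.65·0.3043) ≈ 0.7378
After 'flag': P(supplier A) = 0.8·0.7378 / (0.8·0.7378 + 0.65·0.2622) ≈ 0.7759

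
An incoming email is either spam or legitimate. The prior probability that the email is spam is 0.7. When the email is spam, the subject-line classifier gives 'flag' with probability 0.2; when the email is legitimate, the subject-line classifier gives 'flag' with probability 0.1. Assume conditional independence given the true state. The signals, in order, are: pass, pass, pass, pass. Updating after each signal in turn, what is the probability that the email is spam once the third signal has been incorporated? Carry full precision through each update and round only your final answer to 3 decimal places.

0.621

After 'pass': P(spam) = 0.8·0.7000 / (0.8·0.7000 + 0.9·0.3000) ≈ 0.6747
After 'pass': P(spam) = 0.8·0.6747 / (0.8·0.6747 + 0.9·0.3253) ≈ 0.6483
After 'pass': P(spam) = 0.8·0.6483 / (0.8·0.6483 + 0.9·0.3517) ≈ 0.6210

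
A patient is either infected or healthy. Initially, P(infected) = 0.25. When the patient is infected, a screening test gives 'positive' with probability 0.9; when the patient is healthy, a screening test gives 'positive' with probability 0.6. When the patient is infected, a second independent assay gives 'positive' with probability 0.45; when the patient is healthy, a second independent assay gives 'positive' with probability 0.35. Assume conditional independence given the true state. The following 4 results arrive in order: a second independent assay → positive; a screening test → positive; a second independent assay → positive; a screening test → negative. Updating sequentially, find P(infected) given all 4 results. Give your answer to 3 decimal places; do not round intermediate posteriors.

After a second independent assay='positive': P(infected) = 0.45·0.2500 / (0.45·0.2500 + 0.35·0.7500) ≈ 0.3000
After a screening test='positive': P(infected) = 0.9·0.3000 / (0.9·0.3000 + 0.6·0.7000) ≈ 0.3913
After a second independent assay='positive': P(infected) = 0.45·0.3913 / (0.45·0.3913 + 0.35·0.6087) ≈ 0.4525
After a screening test='negative': P(infected) = 0.1·0.4525 / (0.1·0.4525 + 0.4·0.5475) ≈ 0.1712

0.171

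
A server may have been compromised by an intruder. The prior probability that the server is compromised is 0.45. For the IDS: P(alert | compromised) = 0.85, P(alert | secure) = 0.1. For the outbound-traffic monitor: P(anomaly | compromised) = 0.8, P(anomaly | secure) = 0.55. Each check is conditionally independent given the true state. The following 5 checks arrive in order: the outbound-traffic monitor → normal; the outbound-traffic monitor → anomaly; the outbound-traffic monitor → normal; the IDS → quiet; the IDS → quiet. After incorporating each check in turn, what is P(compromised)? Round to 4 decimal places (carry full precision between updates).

Each posterior becomes the prior for the next update.
After the outbound-traffic monitor='normal': P(compromised) = 0.2·0.4500 / (0.2·0.4500 + 0.45·0.5500) ≈ 0.2667
After the outbound-traffic monitor='anomaly': P(compromised) = 0.8·0.2667 / (0.8·0.2667 + 0.55·0.7333) ≈ 0.3459
After the outbound-traffic monitor='normal': P(compromised) = 0.2·0.3459 / (0.2·0.3459 + 0.45·0.6541) ≈ 0.1903
After the IDS='quiet': P(compromised) = 0.15·0.1903 / (0.15·0.1903 + 0.9·0.8097) ≈ 0.0377
After the IDS='quiet': P(compromised) = 0.15·0.0377 / (0.15·0.0377 + 0.9·0.9623) ≈ 0.0065

0.0065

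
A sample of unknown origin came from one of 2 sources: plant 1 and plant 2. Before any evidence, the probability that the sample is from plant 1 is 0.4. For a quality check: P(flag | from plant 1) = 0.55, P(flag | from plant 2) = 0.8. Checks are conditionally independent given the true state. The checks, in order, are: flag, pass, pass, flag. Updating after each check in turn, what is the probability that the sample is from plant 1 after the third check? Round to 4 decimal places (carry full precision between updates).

0.6988

After 'flag': P(plant 1) = 0.55·0.4000 / (0.55·0.4000 + 0.8·0.6000) ≈ 0.3143
After 'pass': P(plant 1) = 0.45·0.3143 / (0.45·0.3143 + 0.2·0.6857) ≈ 0.5077
After 'pass': P(plant 1) = 0.45·0.5077 / (0.45·0.5077 + 0.2·0.4923) ≈ 0.6988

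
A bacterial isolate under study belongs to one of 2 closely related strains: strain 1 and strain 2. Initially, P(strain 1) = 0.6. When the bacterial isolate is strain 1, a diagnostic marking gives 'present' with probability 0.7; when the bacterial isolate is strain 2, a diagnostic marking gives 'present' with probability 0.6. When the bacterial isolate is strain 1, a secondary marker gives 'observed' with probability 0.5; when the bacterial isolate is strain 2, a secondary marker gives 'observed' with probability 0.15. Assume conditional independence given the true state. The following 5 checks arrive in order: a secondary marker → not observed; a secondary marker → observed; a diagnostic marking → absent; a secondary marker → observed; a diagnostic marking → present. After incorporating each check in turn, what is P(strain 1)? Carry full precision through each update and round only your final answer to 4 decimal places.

0.8956

Apply Bayes' rule sequentially, carrying P(strain 1) forward.
After a secondary marker='not observed': P(strain 1) = 0.5·0.6000 / (0.5·0.6000 + 0.85·0.4000) ≈ 0.4688
After a secondary marker='observed': P(strain 1) = 0.5·0.4688 / (0.5·0.4688 + 0.15·0.5312) ≈ 0.7463
After a diagnostic marking='absent': P(strain 1) = 0.3·0.7463 / (0.3·0.7463 + 0.4·0.2537) ≈ 0.6881
After a secondary marker='observed': P(strain 1) = 0.5·0.6881 / (0.5·0.6881 + 0.15·0.3119) ≈ 0.8803
After a diagnostic marking='present': P(strain 1) = 0.7·0.8803 / (0.7·0.8803 + 0.6·0.1197) ≈ 0.8956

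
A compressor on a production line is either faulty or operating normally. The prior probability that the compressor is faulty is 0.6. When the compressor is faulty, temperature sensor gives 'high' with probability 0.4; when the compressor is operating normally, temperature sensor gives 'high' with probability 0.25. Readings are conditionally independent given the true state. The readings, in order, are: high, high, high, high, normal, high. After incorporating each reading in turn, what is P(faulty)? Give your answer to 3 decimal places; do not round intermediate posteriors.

After 'high': P(faulty) = 0.4·0.6000 / (0.4·0.6000 + 0.25·0.4000) ≈ 0.7059
After 'high': P(faulty) = 0.4·0.7059 / (0.4·0.7059 + 0.25·0.2941) ≈ 0.7934
After 'high': P(faulty) = 0.4·0.7934 / (0.4·0.7934 + 0.25·0.2066) ≈ 0.8600
After 'high': P(faulty) = 0.4·0.8600 / (0.4·0.8600 + 0.25·0.1400) ≈ 0.9077
After 'normal': P(faulty) = 0.6·0.9077 / (0.6·0.9077 + 0.75·0.0923) ≈ 0.8872
After 'high': P(faulty) = 0.4·0.8872 / (0.4·0.8872 + 0.25·0.1128) ≈ 0.9264

0.926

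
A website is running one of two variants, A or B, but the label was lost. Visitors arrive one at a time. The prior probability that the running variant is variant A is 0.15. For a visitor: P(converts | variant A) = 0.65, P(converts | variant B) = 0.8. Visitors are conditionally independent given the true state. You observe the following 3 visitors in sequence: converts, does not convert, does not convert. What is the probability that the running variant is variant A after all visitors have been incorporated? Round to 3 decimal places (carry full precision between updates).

After 'converts': P(A) = 0.65·0.1500 / (0.65·0.1500 + 0.8·0.8500) ≈ 0.1254
After 'does not convert': P(A) = 0.35·0.1254 / (0.35·0.1254 + 0.2·0.8746) ≈ 0.2006
After 'does not convert': P(A) = 0.35·0.2006 / (0.35·0.2006 + 0.2·0.7994) ≈ 0.3051

0.305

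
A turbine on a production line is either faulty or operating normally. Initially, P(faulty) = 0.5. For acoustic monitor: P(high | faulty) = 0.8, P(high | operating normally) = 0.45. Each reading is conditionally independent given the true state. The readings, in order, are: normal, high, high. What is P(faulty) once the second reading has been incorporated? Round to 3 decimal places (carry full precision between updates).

After 'normal': P(faulty) = 0.2·0.5000 / (0.2·0.5000 + 0.55·0.5000) ≈ 0.2667
After 'high': P(faulty) = 0.8·0.2667 / (0.8·0.2667 + 0.45·0.7333) ≈ 0.3926

0.393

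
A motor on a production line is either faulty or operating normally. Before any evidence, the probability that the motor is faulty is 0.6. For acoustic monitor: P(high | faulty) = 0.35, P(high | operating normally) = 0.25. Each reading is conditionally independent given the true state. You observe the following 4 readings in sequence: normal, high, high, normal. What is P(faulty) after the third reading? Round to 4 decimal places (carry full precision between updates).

After 'normal': P(faulty) = 0.65·0.6000 / (0.65·0.6000 + 0.75·0.4000) ≈ 0.5652
After 'high': P(faulty) = 0.35·0.5652 / (0.35·0.5652 + 0.25·0.4348) ≈ 0.6454
After 'high': P(faulty) = 0.35·0.6454 / (0.35·0.6454 + 0.25·0.3546) ≈ 0.7182

0.7182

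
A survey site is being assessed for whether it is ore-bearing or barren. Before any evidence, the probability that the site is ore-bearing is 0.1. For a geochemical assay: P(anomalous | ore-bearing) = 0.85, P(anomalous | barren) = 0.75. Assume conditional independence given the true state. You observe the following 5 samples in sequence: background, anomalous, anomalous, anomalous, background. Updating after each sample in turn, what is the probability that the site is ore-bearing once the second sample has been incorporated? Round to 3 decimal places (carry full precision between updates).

0.070

Apply Bayes' rule sequentially, carrying P(ore) forward.
After 'background': P(ore) = 0.15·0.1000 / (0.15·0.1000 + 0.25·0.9000) ≈ 0.0625
After 'anomalous': P(ore) = 0.85·0.0625 / (0.85·0.0625 + 0.75·0.9375) ≈ 0.0702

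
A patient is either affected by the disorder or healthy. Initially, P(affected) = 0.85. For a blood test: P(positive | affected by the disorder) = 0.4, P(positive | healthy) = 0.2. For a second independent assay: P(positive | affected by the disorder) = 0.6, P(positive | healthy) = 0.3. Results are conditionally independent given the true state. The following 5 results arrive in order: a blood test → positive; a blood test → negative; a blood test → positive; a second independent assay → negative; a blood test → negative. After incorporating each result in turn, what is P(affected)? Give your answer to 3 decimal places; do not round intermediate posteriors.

Apply Bayes' rule sequentially, carrying P(affected) forward.
After a blood test='positive': P(affected) = 0.4·0.8500 / (0.4·0.8500 + 0.2·0.1500) ≈ 0.9189
After a blood test='negative': P(affected) = 0.6·0.9189 / (0.6·0.9189 + 0.8·0.0811) ≈ 0.8947
After a blood test='positive': P(affected) = 0.4·0.8947 / (0.4·0.8947 + 0.2·0.1053) ≈ 0.9444
After a second independent assay='negative': P(affected) = 0.4·0.9444 / (0.4·0.9444 + 0.7·0.0556) ≈ 0.9067
After a blood test='negative': P(affected) = 0.6·0.9067 / (0.6·0.9067 + 0.8·0.0933) ≈ 0.8793

0.879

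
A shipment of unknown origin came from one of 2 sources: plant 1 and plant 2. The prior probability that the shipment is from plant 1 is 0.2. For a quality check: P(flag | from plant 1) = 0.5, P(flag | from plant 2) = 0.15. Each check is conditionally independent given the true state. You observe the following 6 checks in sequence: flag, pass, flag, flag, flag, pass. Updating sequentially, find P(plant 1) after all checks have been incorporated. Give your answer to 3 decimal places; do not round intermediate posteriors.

0.914

Apply Bayes' rule sequentially, carrying P(plant 1) forward.
After 'flag': P(plant 1) = 0.5·0.2000 / (0.5·0.2000 + 0.15·0.8000) ≈ 0.4545
After 'pass': P(plant 1) = 0.5·0.4545 / (0.5·0.4545 + 0.85·0.5455) ≈ 0.3289
After 'flag': P(plant 1) = 0.5·0.3289 / (0.5·0.3289 + 0.15·0.6711) ≈ 0.6203
After 'flag': P(plant 1) = 0.5·0.6203 / (0.5·0.6203 + 0.15·0.3797) ≈ 0.8449
After 'flag': P(plant 1) = 0.5·0.8449 / (0.5·0.8449 + 0.15·0.1551) ≈ 0.9478
After 'pass': P(plant 1) = 0.5·0.9478 / (0.5·0.9478 + 0.85·0.0522) ≈ 0.9144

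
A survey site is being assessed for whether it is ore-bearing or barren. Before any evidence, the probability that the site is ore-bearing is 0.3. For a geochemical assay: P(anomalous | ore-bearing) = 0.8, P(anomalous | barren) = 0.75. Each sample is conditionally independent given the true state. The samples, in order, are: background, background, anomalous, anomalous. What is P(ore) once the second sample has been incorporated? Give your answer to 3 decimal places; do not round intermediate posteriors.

0.215

After 'background': P(ore) = 0.2·0.3000 / (0.2·0.3000 + 0.25·0.7000) ≈ 0.2553
After 'background': P(ore) = 0.2·0.2553 / (0.2·0.2553 + 0.25·0.7447) ≈ 0.2152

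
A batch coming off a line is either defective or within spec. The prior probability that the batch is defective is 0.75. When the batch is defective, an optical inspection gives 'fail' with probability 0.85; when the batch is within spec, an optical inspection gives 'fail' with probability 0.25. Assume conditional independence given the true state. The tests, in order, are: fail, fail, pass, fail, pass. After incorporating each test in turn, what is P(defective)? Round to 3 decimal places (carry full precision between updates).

After 'fail': P(defective) = 0.85·0.7500 / (0.85·0.7500 + 0.25·0.2500) ≈ 0.9107
After 'fail': P(defective) = 0.85·0.9107 / (0.85·0.9107 + 0.25·0.0893) ≈ 0.9720
After 'pass': P(defective) = 0.15·0.9720 / (0.15·0.9720 + 0.75·0.0280) ≈ 0.8740
After 'fail': P(defective) = 0.85·0.8740 / (0.85·0.8740 + 0.25·0.1260) ≈ 0.9593
After 'pass': P(defective) = 0.15·0.9593 / (0.15·0.9593 + 0.75·0.0407) ≈ 0.8251

0.825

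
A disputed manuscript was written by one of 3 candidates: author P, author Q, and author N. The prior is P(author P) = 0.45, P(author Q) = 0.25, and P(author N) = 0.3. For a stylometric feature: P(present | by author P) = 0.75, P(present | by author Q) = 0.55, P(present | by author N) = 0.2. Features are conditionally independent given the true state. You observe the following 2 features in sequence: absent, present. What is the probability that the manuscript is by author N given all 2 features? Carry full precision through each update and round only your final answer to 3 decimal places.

After 'absent': normaliser = 0.25·0.4500 + 0.45·0.2500 + 0.8·0.3000; P(author P) ≈ 0.2419, P(author Q) ≈ 0.2419, P(author N) ≈ 0.5161
After 'present': normaliser = 0.75·0.2419 + 0.55·0.2419 + 0.2·0.5161; P(author P) ≈ 0.4344, P(author Q) ≈ 0.3185, P(author N) ≈ 0.2471

0.247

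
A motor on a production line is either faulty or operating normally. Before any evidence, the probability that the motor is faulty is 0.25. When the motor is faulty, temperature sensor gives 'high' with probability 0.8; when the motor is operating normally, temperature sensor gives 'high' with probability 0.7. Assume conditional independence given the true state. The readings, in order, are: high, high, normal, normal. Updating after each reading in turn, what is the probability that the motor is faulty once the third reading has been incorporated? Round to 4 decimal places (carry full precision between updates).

0.2250

Apply Bayes' rule sequentially, carrying P(faulty) forward.
After 'high': P(faulty) = 0.8·0.2500 / (0.8·0.2500 + 0.7·0.7500) ≈ 0.2759
After 'high': P(faulty) = 0.8·0.2759 / (0.8·0.2759 + 0.7·0.7241) ≈ 0.3033
After 'normal': P(faulty) = 0.2·0.3033 / (0.2·0.3033 + 0.3·0.6967) ≈ 0.2250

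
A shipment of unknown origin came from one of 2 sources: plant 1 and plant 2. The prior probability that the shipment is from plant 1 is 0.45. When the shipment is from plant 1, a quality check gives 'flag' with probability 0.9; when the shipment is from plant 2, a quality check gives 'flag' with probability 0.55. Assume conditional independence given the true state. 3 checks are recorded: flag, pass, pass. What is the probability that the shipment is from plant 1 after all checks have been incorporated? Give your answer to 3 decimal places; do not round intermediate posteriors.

After 'flag': P(plant 1) = 0.9·0.4500 / (0.9·0.4500 + 0.55·0.5500) ≈ 0.5724
After 'pass': P(plant 1) = 0.1·0.5724 / (0.1·0.5724 + 0.45·0.4276) ≈ 0.2293
After 'pass': P(plant 1) = 0.1·0.2293 / (0.1·0.2293 + 0.45·0.7707) ≈ 0.0620

0.062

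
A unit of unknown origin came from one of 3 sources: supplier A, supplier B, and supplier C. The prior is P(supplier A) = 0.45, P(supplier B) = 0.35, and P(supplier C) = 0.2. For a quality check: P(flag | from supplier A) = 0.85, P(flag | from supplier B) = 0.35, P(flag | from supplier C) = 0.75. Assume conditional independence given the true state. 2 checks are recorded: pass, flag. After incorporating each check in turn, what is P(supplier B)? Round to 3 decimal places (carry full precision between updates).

After 'pass': normaliser = 0.15·0.4500 + 0.65·0.3500 + 0.25·0.2000; P(supplier A) ≈ 0.1957, P(supplier B) ≈ 0.6594, P(supplier C) ≈ 0.1449
After 'flag': normaliser = 0.85·0.1957 + 0.35·0.6594 + 0.75·0.1449; P(supplier A) ≈ 0.3288, P(supplier B) ≈ 0.4563, P(supplier C) ≈ 0.2149

0.456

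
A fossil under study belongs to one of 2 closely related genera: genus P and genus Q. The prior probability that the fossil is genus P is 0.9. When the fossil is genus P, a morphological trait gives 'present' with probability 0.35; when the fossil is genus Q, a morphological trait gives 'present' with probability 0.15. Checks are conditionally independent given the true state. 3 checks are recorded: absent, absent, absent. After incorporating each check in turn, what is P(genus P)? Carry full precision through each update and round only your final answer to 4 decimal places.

After 'absent': P(genus P) = 0.65·0.9000 / (0.65·0.9000 + 0.85·0.1000) ≈ 0.8731
After 'absent': P(genus P) = 0.65·0.8731 / (0.65·0.8731 + 0.85·0.1269) ≈ 0.8403
After 'absent': P(genus P) = 0.65·0.8403 / (0.65·0.8403 + 0.85·0.1597) ≈ 0.8010

0.8010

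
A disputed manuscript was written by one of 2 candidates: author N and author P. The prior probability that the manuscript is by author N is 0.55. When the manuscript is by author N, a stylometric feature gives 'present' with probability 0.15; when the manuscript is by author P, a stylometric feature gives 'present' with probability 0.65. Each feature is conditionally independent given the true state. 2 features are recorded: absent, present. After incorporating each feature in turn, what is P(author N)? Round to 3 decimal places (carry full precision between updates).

0.407

After 'absent': P(author N) = 0.85·0.5500 / (0.85·0.5500 + 0.35·0.4500) ≈ 0.7480
After 'present': P(author N) = 0.15·0.7480 / (0.15·0.7480 + 0.65·0.2520) ≈ 0.4065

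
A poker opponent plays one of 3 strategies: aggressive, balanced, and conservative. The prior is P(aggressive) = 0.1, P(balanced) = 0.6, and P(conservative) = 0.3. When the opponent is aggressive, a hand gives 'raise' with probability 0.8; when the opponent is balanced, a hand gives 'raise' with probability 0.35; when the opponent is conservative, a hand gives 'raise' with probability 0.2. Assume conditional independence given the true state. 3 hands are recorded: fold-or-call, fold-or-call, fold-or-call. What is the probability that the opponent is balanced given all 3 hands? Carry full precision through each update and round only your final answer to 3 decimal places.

After 'fold-or-call': normaliser = 0.2·0.1000 + 0.65·0.6000 + 0.8·0.3000; P(aggressive) ≈ 0.0308, P(balanced) ≈ 0.6000, P(conservative) ≈ 0.3692
After 'fold-or-call': normaliser = 0.2·0.0308 + 0.65·0.6000 + 0.8·0.3692; P(aggressive) ≈ 0.0089, P(balanced) ≈ 0.5640, P(conservative) ≈ 0.4271
After 'fold-or-call': normaliser = 0.2·0.0089 + 0.65·0.5640 + 0.8·0.4271; P(aggressive) ≈ 0.0025, P(balanced) ≈ 0.5163, P(conservative) ≈ 0.4812

0.516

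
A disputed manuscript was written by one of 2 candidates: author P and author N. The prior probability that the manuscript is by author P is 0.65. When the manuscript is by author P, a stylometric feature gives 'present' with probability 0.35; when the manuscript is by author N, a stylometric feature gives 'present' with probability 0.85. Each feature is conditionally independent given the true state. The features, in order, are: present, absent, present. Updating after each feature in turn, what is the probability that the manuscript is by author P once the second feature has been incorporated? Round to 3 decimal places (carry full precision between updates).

0.768

Each posterior becomes the prior for the next update.
After 'present': P(author P) = 0.35·0.6500 / (0.35·0.6500 + 0.85·0.3500) ≈ 0.4333
After 'absent': P(author P) = 0.65·0.4333 / (0.65·0.4333 + 0.15·0.5667) ≈ 0.7682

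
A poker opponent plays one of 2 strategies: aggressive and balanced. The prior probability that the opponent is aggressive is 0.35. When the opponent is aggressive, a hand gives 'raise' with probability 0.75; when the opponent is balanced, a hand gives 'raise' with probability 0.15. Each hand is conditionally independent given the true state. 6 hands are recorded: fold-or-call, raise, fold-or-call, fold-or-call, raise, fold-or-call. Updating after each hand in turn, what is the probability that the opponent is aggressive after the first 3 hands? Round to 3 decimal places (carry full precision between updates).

0.189

Each posterior becomes the prior for the next update.
After 'fold-or-call': P(aggressive) = 0.25·0.3500 / (0.25·0.3500 + 0.85·0.6500) ≈ 0.1367
After 'raise': P(aggressive) = 0.75·0.1367 / (0.75·0.1367 + 0.15·0.8633) ≈ 0.4419
After 'fold-or-call': P(aggressive) = 0.25·0.4419 / (0.25·0.4419 + 0.85·0.5581) ≈ 0.1889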